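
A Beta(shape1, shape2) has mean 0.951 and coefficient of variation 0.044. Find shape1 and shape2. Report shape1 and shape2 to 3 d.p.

shape1 = 24.359, shape2 = 1.255

Var = (CV·μ)² = (0.044×0.951)² = 0.001751.
shape1+shape2 = μ(1−μ)/Var − 1 = 0.046599/0.001751 − 1 = 25.6140.
Thus shape1 = 0.951·25.6140 = 24.359 and shape2 = 0.049·25.6140 = 1.255.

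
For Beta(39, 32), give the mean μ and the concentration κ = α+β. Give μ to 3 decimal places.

κ = α+β = 39+32 = 71; μ = α/κ = 39/71 = 0.549.

μ = 0.549, κ = 71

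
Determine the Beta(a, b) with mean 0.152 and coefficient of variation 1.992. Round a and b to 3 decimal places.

a = 0.062, b = 0.344

σ = CV·μ = 1.992×0.152 = 0.30278, so σ² = 0.091678.
s+1 = μ(1−μ)/σ² = 0.128896/0.091678 = 1.4060, so s = a+b = 0.4060.
a = μs = 0.062, b = (1−μ)s = 0.344.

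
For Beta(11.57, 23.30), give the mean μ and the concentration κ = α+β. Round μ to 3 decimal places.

μ = 0.332, κ = 34.87

κ = α+β = 11.57+23.30 = 34.87; μ = α/κ = 11.57/34.87 = 0.332.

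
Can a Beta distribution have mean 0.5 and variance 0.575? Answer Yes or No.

The Beta variance bound is σ² < μ(1−μ).
Here μ(1−μ) = 0.5×0.5 = 0.25, and 0.575 ≥ 0.25.

No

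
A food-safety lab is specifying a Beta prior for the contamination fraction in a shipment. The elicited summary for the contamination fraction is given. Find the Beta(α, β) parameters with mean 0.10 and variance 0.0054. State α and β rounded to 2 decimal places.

α = 1.57, β = 14.10

Let s = α+β. The Beta variance is μ(1−μ)/(s+1).
So s+1 = μ(1−μ)/σ² = (0.10×0.90)/0.0054 = 0.0900/0.0054 = 16.6667, giving s = 15.6667.
Then α = μs = 0.10×15.6667 = 1.57 and β = (1−μ)s = 0.90×15.6667 = 14.10.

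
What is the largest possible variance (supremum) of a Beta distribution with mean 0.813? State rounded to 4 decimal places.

0.1520

For fixed mean μ the Beta variance is μ(1−μ)/(α+β+1), increasing as α+β decreases.
Its least upper bound (not attained) is μ(1−μ) = 0.813·0.187 = 0.1520.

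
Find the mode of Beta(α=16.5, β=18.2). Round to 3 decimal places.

0.474

With α,β > 1, mode = (α−1)/(α+β−2) = 15.5/32.7 = 0.474.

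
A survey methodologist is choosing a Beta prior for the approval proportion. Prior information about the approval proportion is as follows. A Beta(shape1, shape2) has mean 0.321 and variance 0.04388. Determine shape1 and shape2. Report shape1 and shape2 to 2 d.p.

By moment matching, shape1+shape2 = μ(1−μ)/σ² − 1 = (0.321·0.679)/0.04388 − 1 = 4.9672 − 1 = 3.9672.
Since shape1/(shape1+shape2) = μ, shape1 = 0.321·3.9672 = 1.27 and shape2 = 0.679·3.9672 = 2.69.

shape1 = 1.27, shape2 = 2.69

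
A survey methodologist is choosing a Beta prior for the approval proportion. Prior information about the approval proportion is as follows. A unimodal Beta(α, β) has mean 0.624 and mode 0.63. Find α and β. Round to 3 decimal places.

α = 27.040, β = 16.293

Let s = α+β. Mean gives α = μs = 0.624s; mode gives (α−1)/(s−2) = 0.63.
Substituting: 0.624s − 1 = 0.63(s−2) = 0.63s − 1.26, so -0.006s = -0.26 and s = 43.3333.
Then α = 0.624×43.3333 = 27.040 and β = s−α = 16.293.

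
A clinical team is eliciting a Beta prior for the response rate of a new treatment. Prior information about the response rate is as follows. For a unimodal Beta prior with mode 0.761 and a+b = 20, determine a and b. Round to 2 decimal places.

a = 14.70, b = 5.30

For a,b>1 the mode is (a−1)/(a+b−2), so a = mode·(κ−2)+1 = 0.761×18+1 = 14.70.
And b = (1−mode)·(κ−2)+1 = 0.239×18+1 = 5.30.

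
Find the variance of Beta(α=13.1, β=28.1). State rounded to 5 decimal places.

α+β = 41.2 and αβ = 368.11, so Var = αβ/[(α+β)²(α+β+1)] = 368.11/71631.968 = 0.00514.

0.00514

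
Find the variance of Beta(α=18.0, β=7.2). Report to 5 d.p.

0.00779

Var = αβ/[(α+β)²(α+β+1)] = (18.0×7.2)/(25.2²×26.2) = 129.60/16638.048 = 0.00779.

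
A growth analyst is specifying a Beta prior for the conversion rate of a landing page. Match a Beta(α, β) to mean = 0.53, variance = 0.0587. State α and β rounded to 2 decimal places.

α = 1.72, β = 1.52

Write ν = α+β; then α = μν and Var = μ(1−μ)/(ν+1).
ν = μ(1−μ)/Var − 1 = 0.2491/0.0587 − 1 = 3.2436.
α = 0.53·3.2436 = 1.72, β = 0.47·3.2436 = 1.52.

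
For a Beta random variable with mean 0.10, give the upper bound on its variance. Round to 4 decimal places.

0.0900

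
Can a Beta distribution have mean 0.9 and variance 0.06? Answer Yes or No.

Yes

For any Beta, Var(X) < E[X]·(1−E[X]).
Here μ(1−μ) = 0.9×0.1 = 0.09, and 0.06 < 0.09.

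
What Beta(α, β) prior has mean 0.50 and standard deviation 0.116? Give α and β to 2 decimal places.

Variance = 0.116² = 0.013456. The moment-matching identity α+β = μ(1−μ)/Var − 1 gives
α+β = 0.2500/0.013456 − 1 = 17.5791, so α = μ·17.5791 = 8.79 and β = (1−μ)·17.5791 = 8.79.

α = 8.79, β = 8.79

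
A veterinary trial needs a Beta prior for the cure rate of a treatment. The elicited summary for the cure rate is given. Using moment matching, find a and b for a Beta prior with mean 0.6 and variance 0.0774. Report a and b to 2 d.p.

Write ν = a+b; then a = μν and Var = μ(1−μ)/(ν+1).
ν = μ(1−μ)/Var − 1 = 0.24/0.0774 − 1 = 2.1008.
a = 0.6·2.1008 = 1.26, b = 0.4·2.1008 = 0.84.

a = 1.26, b = 0.84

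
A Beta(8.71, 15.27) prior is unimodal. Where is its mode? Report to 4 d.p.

0.3508

The density x^(α−1)(1−x)^(β−1) is maximised at (α−1)/(α+β−2) = 7.71/21.98 = 0.3508.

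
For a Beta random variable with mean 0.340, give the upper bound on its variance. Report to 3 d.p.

0.224

Var = μ(1−μ)/(α+β+1), which approaches μ(1−μ) as α+β → 0.
So the supremum is μ(1−μ) = 0.340×0.660 = 0.224.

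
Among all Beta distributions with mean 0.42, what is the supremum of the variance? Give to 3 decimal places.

For fixed mean μ the Beta variance is μ(1−μ)/(α+β+1), increasing as α+β decreases.
Its least upper bound (not attained) is μ(1−μ) = 0.42·0.58 = 0.244.

0.244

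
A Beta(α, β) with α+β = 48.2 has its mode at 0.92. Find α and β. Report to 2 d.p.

α = 43.50, β = 4.70

Since the density peak of Beta(α,β) is at (α−1)/(α+β−2),
α = 1 + 0.92(48.2−2) = 43.50 and β = 48.2 − 43.50 = 4.70.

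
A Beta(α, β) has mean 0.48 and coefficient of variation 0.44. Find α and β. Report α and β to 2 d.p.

Var = (CV·μ)² = (0.44×0.48)² = 0.044605.
α+β = μ(1−μ)/Var − 1 = 0.2496/0.044605 − 1 = 4.5957.
Thus α = 0.48·4.5957 = 2.21 and β = 0.52·4.5957 = 2.39.

α = 2.21, β = 2.39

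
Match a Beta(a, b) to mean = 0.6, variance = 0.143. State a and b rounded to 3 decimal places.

a = 0.407, b = 0.271

Let s = a+b. The Beta variance is μ(1−μ)/(s+1).
So s+1 = μ(1−μ)/σ² = (0.6×0.4)/0.143 = 0.24/0.143 = 1.6783, giving s = 0.6783.
Then a = μs = 0.6×0.6783 = 0.407 and b = (1−μ)s = 0.4×0.6783 = 0.271.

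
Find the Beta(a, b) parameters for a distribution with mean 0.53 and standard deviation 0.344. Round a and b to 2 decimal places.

Variance = 0.344² = 0.118336. The moment-matching identity a+b = μ(1−μ)/Var − 1 gives
a+b = 0.2491/0.118336 − 1 = 1.1050, so a = μ·1.1050 = 0.59 and b = (1−μ)·1.1050 = 0.52.

a = 0.59, b = 0.52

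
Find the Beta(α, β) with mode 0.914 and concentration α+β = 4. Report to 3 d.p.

Since the density peak of Beta(α,β) is at (α−1)/(α+β−2),
α = 1 + 0.914(4−2) = 2.828 and β = 4 − 2.828 = 1.172.

α = 2.828, β = 1.172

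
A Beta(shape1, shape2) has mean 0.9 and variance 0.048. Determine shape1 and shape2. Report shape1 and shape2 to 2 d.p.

Write ν = shape1+shape2; then shape1 = μν and Var = μ(1−μ)/(ν+1).
ν = μ(1−μ)/Var − 1 = 0.09/0.048 − 1 = 0.8750.
shape1 = 0.9·0.8750 = 0.79, shape2 = 0.1·0.8750 = 0.09.

shape1 = 0.79, shape2 = 0.09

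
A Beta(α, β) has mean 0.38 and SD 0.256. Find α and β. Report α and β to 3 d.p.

σ² = 0.256² = 0.065536.
With s = α+β, Var = μ(1−μ)/(s+1), so s+1 = (0.38×0.62)/0.065536 = 3.5950 and s = 2.5950.
α = μs = 0.986, β = (1−μ)s = 1.609.

α = 0.986, β = 1.609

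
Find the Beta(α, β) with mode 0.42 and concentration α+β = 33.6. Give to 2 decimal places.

Mode = (α−1)/(κ−2) with κ = α+β, so α−1 = 0.42·31.6 = 13.27.
α = 14.27; β = κ − α = 19.33.

α = 14.27, β = 19.33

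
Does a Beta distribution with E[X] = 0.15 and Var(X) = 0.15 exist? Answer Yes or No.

No

For any Beta, Var(X) < E[X]·(1−E[X]).
Here μ(1−μ) = 0.15×0.85 = 0.1275, and 0.15 ≥ 0.1275.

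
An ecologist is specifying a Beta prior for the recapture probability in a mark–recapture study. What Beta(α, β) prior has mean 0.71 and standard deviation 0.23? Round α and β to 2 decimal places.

α = 2.05, β = 0.84

Variance = 0.23² = 0.0529. The moment-matching identity α+β = μ(1−μ)/Var − 1 gives
α+β = 0.2059/0.0529 − 1 = 2.8922, so α = μ·2.8922 = 2.05 and β = (1−μ)·2.8922 = 0.84.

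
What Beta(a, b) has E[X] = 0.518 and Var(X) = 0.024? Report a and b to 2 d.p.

a = 4.87, b = 4.53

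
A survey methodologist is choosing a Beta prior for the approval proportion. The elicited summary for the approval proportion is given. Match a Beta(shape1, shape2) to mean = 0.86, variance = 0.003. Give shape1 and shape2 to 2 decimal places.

By moment matching, shape1+shape2 = μ(1−μ)/σ² − 1 = (0.86·0.14)/0.003 − 1 = 40.1333 − 1 = 39.1333.
Since shape1/(shape1+shape2) = μ, shape1 = 0.86·39.1333 = 33.65 and shape2 = 0.14·39.1333 = 5.48.

shape1 = 33.65, shape2 = 5.48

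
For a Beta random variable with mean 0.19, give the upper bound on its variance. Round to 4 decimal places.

For fixed mean μ the Beta variance is μ(1−μ)/(α+β+1), increasing as α+β decreases.
Its least upper bound (not attained) is μ(1−μ) = 0.19·0.81 = 0.1539.

0.1539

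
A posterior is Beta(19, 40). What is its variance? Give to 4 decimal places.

μ = 19/59 = 0.322034; Var = μ(1−μ)/(α+β+1) = 0.2183281/60 = 0.0036.

0.0036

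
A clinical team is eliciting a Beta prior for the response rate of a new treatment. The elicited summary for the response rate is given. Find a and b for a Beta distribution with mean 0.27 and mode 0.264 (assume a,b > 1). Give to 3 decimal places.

a = 21.240, b = 57.427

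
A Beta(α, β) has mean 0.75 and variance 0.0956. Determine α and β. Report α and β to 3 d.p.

Let s = α+β. The Beta variance is μ(1−μ)/(s+1).
So s+1 = μ(1−μ)/σ² = (0.75×0.25)/0.0956 = 0.1875/0.0956 = 1.9613, giving s = 0.9613.
Then α = μs = 0.75×0.9613 = 0.721 and β = (1−μ)s = 0.25×0.9613 = 0.240.

α = 0.721, β = 0.240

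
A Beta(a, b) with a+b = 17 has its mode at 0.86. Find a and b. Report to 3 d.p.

a = 13.900, b = 3.100

For a,b>1 the mode is (a−1)/(a+b−2), so a = mode·(κ−2)+1 = 0.86×15+1 = 13.900.
And b = (1−mode)·(κ−2)+1 = 0.14×15+1 = 3.100.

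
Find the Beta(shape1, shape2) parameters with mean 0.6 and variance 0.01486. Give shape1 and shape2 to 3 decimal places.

shape1 = 9.090, shape2 = 6.060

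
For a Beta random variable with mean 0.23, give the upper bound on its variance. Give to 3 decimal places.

0.177

Var = μ(1−μ)/(α+β+1), which approaches μ(1−μ) as α+β → 0.
So the supremum is μ(1−μ) = 0.23×0.77 = 0.177.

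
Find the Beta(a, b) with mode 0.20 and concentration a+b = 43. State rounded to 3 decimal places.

a = 9.200, b = 33.800

Mode = (a−1)/(κ−2) with κ = a+b, so a−1 = 0.20·41 = 8.200.
a = 9.200; b = κ − a = 33.800.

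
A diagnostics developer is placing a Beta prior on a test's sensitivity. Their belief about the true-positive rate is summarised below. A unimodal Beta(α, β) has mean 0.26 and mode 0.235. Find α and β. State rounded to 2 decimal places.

α = 5.51, β = 15.69

With s = α+β: μ = α/s and mode = (α−1)/(s−2). Eliminating α = μs,
μs − 1 = m(s−2) ⇒ s(μ−m) = 1−2m ⇒ s = 0.530/0.025 = 21.2000.
So α = μs = 5.51, β = (1−μ)s = 15.69.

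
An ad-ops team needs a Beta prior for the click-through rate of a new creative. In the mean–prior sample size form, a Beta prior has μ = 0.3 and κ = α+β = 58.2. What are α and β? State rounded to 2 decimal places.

α = μκ = 0.3×58.2 = 17.46 and β = (1−μ)κ = 0.7×58.2 = 40.74.

α = 17.46, β = 40.74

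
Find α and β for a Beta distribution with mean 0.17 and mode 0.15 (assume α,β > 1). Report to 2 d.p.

α = 5.95, β = 29.05

With s = α+β: μ = α/s and mode = (α−1)/(s−2). Eliminating α = μs,
μs − 1 = m(s−2) ⇒ s(μ−m) = 1−2m ⇒ s = 0.70/0.02 = 35.0000.
So α = μs = 5.95, β = (1−μ)s = 29.05.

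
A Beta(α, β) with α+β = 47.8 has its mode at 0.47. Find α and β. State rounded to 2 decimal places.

Since the density peak of Beta(α,β) is at (α−1)/(α+β−2),
α = 1 + 0.47(47.8−2) = 22.53 and β = 47.8 − 22.53 = 25.27.

α = 22.53, β = 25.27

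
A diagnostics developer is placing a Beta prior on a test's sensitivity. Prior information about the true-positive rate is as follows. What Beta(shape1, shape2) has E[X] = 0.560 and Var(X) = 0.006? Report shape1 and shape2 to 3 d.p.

Write ν = shape1+shape2; then shape1 = μν and Var = μ(1−μ)/(ν+1).
ν = μ(1−μ)/Var − 1 = 0.246400/0.006 − 1 = 40.0667.
shape1 = 0.560·40.0667 = 22.437, shape2 = 0.440·40.0667 = 17.629.

shape1 = 22.437, shape2 = 17.629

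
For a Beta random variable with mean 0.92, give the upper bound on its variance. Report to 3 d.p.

Var = μ(1−μ)/(α+β+1), which approaches μ(1−μ) as α+β → 0.
So the supremum is μ(1−μ) = 0.92×0.08 = 0.074.

0.074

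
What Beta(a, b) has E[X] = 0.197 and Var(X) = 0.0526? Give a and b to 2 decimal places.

Let s = a+b. The Beta variance is μ(1−μ)/(s+1).
So s+1 = μ(1−μ)/σ² = (0.197×0.803)/0.0526 = 0.158191/0.0526 = 3.0074, giving s = 2.0074.
Then a = μs = 0.197×2.0074 = 0.40 and b = (1−μ)s = 0.803×2.0074 = 1.61.

a = 0.40, b = 1.61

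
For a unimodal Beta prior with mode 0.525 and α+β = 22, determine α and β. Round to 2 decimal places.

α = 11.50, β = 10.50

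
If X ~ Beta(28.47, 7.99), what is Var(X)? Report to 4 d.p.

α+β = 36.46 and αβ = 227.4753, so Var = αβ/[(α+β)²(α+β+1)] = 227.4753/49796.761736 = 0.0046.

0.0046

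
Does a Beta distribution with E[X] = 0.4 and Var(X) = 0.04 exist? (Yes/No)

Yes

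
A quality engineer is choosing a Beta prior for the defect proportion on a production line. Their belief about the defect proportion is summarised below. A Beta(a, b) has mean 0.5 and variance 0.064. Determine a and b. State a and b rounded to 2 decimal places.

Let s = a+b. The Beta variance is μ(1−μ)/(s+1).
So s+1 = μ(1−μ)/σ² = (0.5×0.5)/0.064 = 0.25/0.064 = 3.9062, giving s = 2.9062.
Then a = μs = 0.5×2.9062 = 1.45 and b = (1−μ)s = 0.5×2.9062 = 1.45.

a = 1.45, b = 1.45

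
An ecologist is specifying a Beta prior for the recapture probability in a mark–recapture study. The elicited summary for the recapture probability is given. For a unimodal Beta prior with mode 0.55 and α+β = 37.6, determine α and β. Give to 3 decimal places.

α = 20.580, β = 17.020

Mode = (α−1)/(κ−2) with κ = α+β, so α−1 = 0.55·35.6 = 19.580.
α = 20.580; β = κ − α = 17.020.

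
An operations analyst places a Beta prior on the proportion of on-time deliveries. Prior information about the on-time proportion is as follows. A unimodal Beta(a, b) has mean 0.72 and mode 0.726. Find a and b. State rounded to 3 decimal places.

a = 54.240, b = 21.093

Let s = a+b. Mean gives a = μs = 0.72s; mode gives (a−1)/(s−2) = 0.726.
Substituting: 0.72s − 1 = 0.726(s−2) = 0.726s − 1.452, so -0.006s = -0.452 and s = 75.3333.
Then a = 0.72×75.3333 = 54.240 and b = s−a = 21.093.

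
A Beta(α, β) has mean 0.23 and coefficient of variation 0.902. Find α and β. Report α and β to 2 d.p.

α = 0.72, β = 2.40

σ = CV·μ = 0.902×0.23 = 0.20746, so σ² = 0.043040.
s+1 = μ(1−μ)/σ² = 0.1771/0.043040 = 4.1148, so s = α+β = 3.1148.
α = μs = 0.72, β = (1−μ)s = 2.40.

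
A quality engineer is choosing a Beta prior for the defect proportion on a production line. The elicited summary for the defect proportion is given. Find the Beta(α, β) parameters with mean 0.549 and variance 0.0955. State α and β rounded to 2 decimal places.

Let s = α+β. The Beta variance is μ(1−μ)/(s+1).
So s+1 = μ(1−μ)/σ² = (0.549×0.451)/0.0955 = 0.247599/0.0955 = 2.5927, giving s = 1.5927.
Then α = μs = 0.549×1.5927 = 0.87 and β = (1−μ)s = 0.451×1.5927 = 0.72.

α = 0.87, β = 0.72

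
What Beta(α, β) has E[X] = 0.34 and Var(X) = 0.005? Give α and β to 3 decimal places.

By moment matching, α+β = μ(1−μ)/σ² − 1 = (0.34·0.66)/0.005 − 1 = 44.8800 − 1 = 43.8800.
Since α/(α+β) = μ, α = 0.34·43.8800 = 14.919 and β = 0.66·43.8800 = 28.961.

α = 14.919, β = 28.961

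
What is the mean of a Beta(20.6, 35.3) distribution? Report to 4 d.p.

The Beta mean is α/(α+β) = 20.6/(20.6+35.3) = 0.3685.

0.3685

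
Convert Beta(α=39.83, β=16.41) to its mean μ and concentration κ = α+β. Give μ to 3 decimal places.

μ = 0.708, κ = 56.24

κ = α+β = 39.83+16.41 = 56.24; μ = α/κ = 39.83/56.24 = 0.708.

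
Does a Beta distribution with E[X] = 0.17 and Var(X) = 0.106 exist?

Yes

The Beta variance bound is σ² < μ(1−μ).
Here μ(1−μ) = 0.17×0.83 = 0.1411, and 0.106 < 0.1411.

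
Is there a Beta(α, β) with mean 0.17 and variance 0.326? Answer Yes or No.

For any Beta, Var(X) < E[X]·(1−E[X]).
Here μ(1−μ) = 0.17×0.83 = 0.1411, and 0.326 ≥ 0.1411.

No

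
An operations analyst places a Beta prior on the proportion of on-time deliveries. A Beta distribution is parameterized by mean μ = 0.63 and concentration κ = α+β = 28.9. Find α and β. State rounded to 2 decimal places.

α = 18.21, β = 10.69

Split κ in proportion μ : (1−μ): α = 0.63·28.9 = 18.21, β = 28.9 − 18.21 = 10.69.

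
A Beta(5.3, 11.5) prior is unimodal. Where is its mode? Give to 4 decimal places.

0.2905

The density x^(α−1)(1−x)^(β−1) is maximised at (α−1)/(α+β−2) = 4.3/14.8 = 0.2905.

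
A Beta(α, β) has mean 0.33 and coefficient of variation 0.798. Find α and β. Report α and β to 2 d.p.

α = 0.72, β = 1.47

Var = (CV·μ)² = (0.798×0.33)² = 0.069348.
α+β = μ(1−μ)/Var − 1 = 0.2211/0.069348 − 1 = 2.1883.
Thus α = 0.33·2.1883 = 0.72 and β = 0.67·2.1883 = 1.47.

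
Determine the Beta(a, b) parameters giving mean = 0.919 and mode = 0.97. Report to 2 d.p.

Let s = a+b. Mean gives a = μs = 0.919s; mode gives (a−1)/(s−2) = 0.97.
Substituting: 0.919s − 1 = 0.97(s−2) = 0.97s − 1.94, so -0.051s = -0.94 and s = 18.4314.
Then a = 0.919×18.4314 = 16.94 and b = s−a = 1.49.

a = 16.94, b = 1.49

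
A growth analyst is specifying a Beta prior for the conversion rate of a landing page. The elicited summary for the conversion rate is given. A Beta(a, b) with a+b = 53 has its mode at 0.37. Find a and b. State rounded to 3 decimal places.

a = 19.870, b = 33.130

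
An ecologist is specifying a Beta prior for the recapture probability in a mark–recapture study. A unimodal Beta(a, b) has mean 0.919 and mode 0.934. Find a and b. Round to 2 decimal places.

a = 53.18, b = 4.69

Let s = a+b. Mean gives a = μs = 0.919s; mode gives (a−1)/(s−2) = 0.934.
Substituting: 0.919s − 1 = 0.934(s−2) = 0.934s − 1.868, so -0.015s = -0.868 and s = 57.8667.
Then a = 0.919×57.8667 = 53.18 and b = s−a = 4.69.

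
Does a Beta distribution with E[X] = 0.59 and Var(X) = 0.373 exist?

No

A Beta with mean μ has variance μ(1−μ)/(α+β+1) < μ(1−μ).
Here μ(1−μ) = 0.59×0.41 = 0.2419, and 0.373 ≥ 0.2419.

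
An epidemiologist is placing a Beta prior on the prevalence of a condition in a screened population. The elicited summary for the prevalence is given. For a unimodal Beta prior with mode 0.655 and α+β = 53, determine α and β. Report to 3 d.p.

Since the density peak of Beta(α,β) is at (α−1)/(α+β−2),
α = 1 + 0.655(53−2) = 34.405 and β = 53 − 34.405 = 18.595.

α = 34.405, β = 18.595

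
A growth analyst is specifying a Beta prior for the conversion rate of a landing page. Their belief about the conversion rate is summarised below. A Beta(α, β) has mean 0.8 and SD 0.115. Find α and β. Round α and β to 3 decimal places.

Variance = 0.115² = 0.013225. The moment-matching identity α+β = μ(1−μ)/Var − 1 gives
α+β = 0.16/0.013225 − 1 = 11.0983, so α = μ·11.0983 = 8.879 and β = (1−μ)·11.0983 = 2.220.

α = 8.879, β = 2.220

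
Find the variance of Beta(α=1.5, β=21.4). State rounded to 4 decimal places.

Var = αβ/[(α+β)²(α+β+1)] = (1.5×21.4)/(22.9²×23.9) = 32.10/12533.399 = 0.0026.

0.0026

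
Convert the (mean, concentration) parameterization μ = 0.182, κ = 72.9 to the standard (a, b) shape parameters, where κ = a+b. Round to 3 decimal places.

Split κ in proportion μ : (1−μ): a = 0.182·72.9 = 13.268, b = 72.9 − 13.268 = 59.632.

a = 13.268, b = 59.632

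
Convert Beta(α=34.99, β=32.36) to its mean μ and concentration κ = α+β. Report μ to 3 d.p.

μ = 0.520, κ = 67.35

κ = α+β = 34.99+32.36 = 67.35; μ = α/κ = 34.99/67.35 = 0.520.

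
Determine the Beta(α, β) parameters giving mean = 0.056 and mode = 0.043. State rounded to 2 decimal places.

α = 3.94, β = 66.37

With s = α+β: μ = α/s and mode = (α−1)/(s−2). Eliminating α = μs,
μs − 1 = m(s−2) ⇒ s(μ−m) = 1−2m ⇒ s = 0.914/0.013 = 70.3077.
So α = μs = 3.94, β = (1−μ)s = 66.37.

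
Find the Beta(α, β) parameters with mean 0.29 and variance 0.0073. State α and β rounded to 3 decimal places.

α = 7.890, β = 19.316

Let s = α+β. The Beta variance is μ(1−μ)/(s+1).
So s+1 = μ(1−μ)/σ² = (0.29×0.71)/0.0073 = 0.2059/0.0073 = 28.2055, giving s = 27.2055.
Then α = μs = 0.29×27.2055 = 7.890 and β = (1−μ)s = 0.71×27.2055 = 19.316.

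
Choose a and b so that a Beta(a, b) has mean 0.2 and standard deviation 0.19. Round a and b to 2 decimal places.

a = 0.69, b = 2.75

First σ² = 0.0361. Setting a = μn, b = (1−μ)n with n = a+b,
μ(1−μ)/(n+1) = 0.0361 ⇒ n+1 = 0.16/0.0361 = 4.4321 ⇒ n = 3.4321.
Hence a = 0.2×3.4321 = 0.69, b = 0.8×3.4321 = 2.75.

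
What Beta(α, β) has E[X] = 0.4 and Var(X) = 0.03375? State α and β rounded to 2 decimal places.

α = 2.44, β = 3.67

Write ν = α+β; then α = μν and Var = μ(1−μ)/(ν+1).
ν = μ(1−μ)/Var − 1 = 0.24/0.03375 − 1 = 6.1111.
α = 0.4·6.1111 = 2.44, β = 0.6·6.1111 = 3.67.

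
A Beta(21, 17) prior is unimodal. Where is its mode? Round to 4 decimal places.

The density x^(α−1)(1−x)^(β−1) is maximised at (α−1)/(α+β−2) = 20/36 = 0.5556.

0.5556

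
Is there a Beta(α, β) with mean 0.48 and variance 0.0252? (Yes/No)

Yes

A Beta with mean μ has variance μ(1−μ)/(α+β+1) < μ(1−μ).
Here μ(1−μ) = 0.48×0.52 = 0.2496, and 0.0252 < 0.2496.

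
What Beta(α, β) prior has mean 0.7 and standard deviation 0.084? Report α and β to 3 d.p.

α = 20.133, β = 8.629

First σ² = 0.007056. Setting α = μn, β = (1−μ)n with n = α+β,
μ(1−μ)/(n+1) = 0.007056 ⇒ n+1 = 0.21/0.007056 = 29.7619 ⇒ n = 28.7619.
Hence α = 0.7×28.7619 = 20.133, β = 0.3×28.7619 = 8.629.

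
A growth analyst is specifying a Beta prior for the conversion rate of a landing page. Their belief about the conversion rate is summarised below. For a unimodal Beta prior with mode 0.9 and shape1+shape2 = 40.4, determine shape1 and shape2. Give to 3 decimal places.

For shape1,shape2>1 the mode is (shape1−1)/(shape1+shape2−2), so shape1 = mode·(κ−2)+1 = 0.9×38.4+1 = 35.560.
And shape2 = (1−mode)·(κ−2)+1 = 0.1×38.4+1 = 4.840.

shape1 = 35.560, shape2 = 4.840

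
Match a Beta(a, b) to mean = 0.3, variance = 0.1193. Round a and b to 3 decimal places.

a = 0.228, b = 0.532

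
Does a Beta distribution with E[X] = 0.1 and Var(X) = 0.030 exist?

Yes

A Beta with mean μ has variance μ(1−μ)/(α+β+1) < μ(1−μ).
Here μ(1−μ) = 0.1×0.9 = 0.09, and 0.030 < 0.09.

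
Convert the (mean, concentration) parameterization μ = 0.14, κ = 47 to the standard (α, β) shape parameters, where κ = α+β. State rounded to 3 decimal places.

α = 6.580, β = 40.420

Split κ in proportion μ : (1−μ): α = 0.14·47 = 6.580, β = 47 − 6.580 = 40.420.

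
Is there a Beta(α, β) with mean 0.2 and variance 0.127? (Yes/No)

The Beta variance bound is σ² < μ(1−μ).
Here μ(1−μ) = 0.2×0.8 = 0.16, and 0.127 < 0.16.

Yes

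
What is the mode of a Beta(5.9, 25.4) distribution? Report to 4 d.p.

0.1672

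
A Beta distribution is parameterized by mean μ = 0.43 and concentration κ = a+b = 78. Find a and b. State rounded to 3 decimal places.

a = 33.540, b = 44.460

Split κ in proportion μ : (1−μ): a = 0.43·78 = 33.540, b = 78 − 33.540 = 44.460.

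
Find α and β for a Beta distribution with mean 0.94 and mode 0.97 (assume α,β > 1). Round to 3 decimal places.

Let s = α+β. Mean gives α = μs = 0.94s; mode gives (α−1)/(s−2) = 0.97.
Substituting: 0.94s − 1 = 0.97(s−2) = 0.97s − 1.94, so -0.03s = -0.94 and s = 31.3333.
Then α = 0.94×31.3333 = 29.453 and β = s−α = 1.880.

α = 29.453, β = 1.880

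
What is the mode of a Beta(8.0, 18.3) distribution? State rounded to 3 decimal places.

0.288

The density x^(α−1)(1−x)^(β−1) is maximised at (α−1)/(α+β−2) = 7.0/24.3 = 0.288.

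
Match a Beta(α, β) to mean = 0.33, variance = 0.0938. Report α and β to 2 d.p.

α = 0.45, β = 0.91

By moment matching, α+β = μ(1−μ)/σ² − 1 = (0.33·0.67)/0.0938 − 1 = 2.3571 − 1 = 1.3571.
Since α/(α+β) = μ, α = 0.33·1.3571 = 0.45 and β = 0.67·1.3571 = 0.91.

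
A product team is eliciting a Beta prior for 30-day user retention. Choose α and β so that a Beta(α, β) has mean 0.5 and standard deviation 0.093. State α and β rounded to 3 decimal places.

α = 13.953, β = 13.953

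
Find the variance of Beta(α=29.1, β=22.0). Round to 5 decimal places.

α+β = 51.1 and αβ = 640.20, so Var = αβ/[(α+β)²(α+β+1)] = 640.20/136044.041 = 0.00471.

0.00471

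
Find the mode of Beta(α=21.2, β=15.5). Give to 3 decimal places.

0.582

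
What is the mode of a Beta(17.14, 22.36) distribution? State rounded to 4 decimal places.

0.4304

With α,β > 1, mode = (α−1)/(α+β−2) = 16.14/37.50 = 0.4304.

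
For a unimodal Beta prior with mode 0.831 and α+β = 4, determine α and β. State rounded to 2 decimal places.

α = 2.66, β = 1.34

For α,β>1 the mode is (α−1)/(α+β−2), so α = mode·(κ−2)+1 = 0.831×2+1 = 2.66.
And β = (1−mode)·(κ−2)+1 = 0.169×2+1 = 1.34.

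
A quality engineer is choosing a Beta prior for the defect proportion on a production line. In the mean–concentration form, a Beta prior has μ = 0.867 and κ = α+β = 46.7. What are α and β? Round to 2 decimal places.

Split κ in proportion μ : (1−μ): α = 0.867·46.7 = 40.49, β = 46.7 − 40.49 = 6.21.

α = 40.49, β = 6.21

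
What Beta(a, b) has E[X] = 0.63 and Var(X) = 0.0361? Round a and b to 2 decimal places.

Let s = a+b. The Beta variance is μ(1−μ)/(s+1).
So s+1 = μ(1−μ)/σ² = (0.63×0.37)/0.0361 = 0.2331/0.0361 = 6.4571, giving s = 5.4571.
Then a = μs = 0.63×5.4571 = 3.44 and b = (1−μ)s = 0.37×5.4571 = 2.02.

a = 3.44, b = 2.02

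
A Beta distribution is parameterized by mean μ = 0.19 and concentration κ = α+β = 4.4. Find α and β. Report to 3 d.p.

Split κ in proportion μ : (1−μ): α = 0.19·4.4 = 0.836, β = 4.4 − 0.836 = 3.564.

α = 0.836, β = 3.564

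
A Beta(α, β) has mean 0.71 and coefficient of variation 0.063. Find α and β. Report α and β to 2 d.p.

α = 72.36, β = 29.55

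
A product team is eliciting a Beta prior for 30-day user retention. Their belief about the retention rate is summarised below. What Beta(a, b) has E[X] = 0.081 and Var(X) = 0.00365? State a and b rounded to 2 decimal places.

a = 1.57, b = 17.82

Write ν = a+b; then a = μν and Var = μ(1−μ)/(ν+1).
ν = μ(1−μ)/Var − 1 = 0.074439/0.00365 − 1 = 19.3942.
a = 0.081·19.3942 = 1.57, b = 0.919·19.3942 = 17.82.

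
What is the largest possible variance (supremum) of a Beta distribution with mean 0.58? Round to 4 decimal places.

0.2436

For fixed mean μ the Beta variance is μ(1−μ)/(α+β+1), increasing as α+β decreases.
Its least upper bound (not attained) is μ(1−μ) = 0.58·0.42 = 0.2436.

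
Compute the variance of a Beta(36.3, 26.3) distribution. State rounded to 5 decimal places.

0.00383

μ = 36.3/62.6 = 0.579872; Var = μ(1−μ)/(α+β+1) = 0.2436204/63.6 = 0.00383.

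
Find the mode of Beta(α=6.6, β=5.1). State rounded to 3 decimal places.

0.577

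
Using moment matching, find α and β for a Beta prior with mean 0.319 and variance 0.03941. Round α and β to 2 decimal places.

Write ν = α+β; then α = μν and Var = μ(1−μ)/(ν+1).
ν = μ(1−μ)/Var − 1 = 0.217239/0.03941 − 1 = 4.5123.
α = 0.319·4.5123 = 1.44, β = 0.681·4.5123 = 3.07.

α = 1.44, β = 3.07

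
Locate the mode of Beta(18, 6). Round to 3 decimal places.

The density x^(α−1)(1−x)^(β−1) is maximised at (α−1)/(α+β−2) = 17/22 = 0.773.

0.773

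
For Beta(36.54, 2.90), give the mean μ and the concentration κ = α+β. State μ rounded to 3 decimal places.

μ = 0.926, κ = 39.44

κ = α+β = 36.54+2.90 = 39.44; μ = α/κ = 36.54/39.44 = 0.926.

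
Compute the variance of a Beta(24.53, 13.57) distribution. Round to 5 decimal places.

μ = 24.53/38.10 = 0.643832; Var = μ(1−μ)/(α+β+1) = 0.2293123/39.10 = 0.00586.

0.00586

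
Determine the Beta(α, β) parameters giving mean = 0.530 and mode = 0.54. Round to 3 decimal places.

With s = α+β: μ = α/s and mode = (α−1)/(s−2). Eliminating α = μs,
μs − 1 = m(s−2) ⇒ s(μ−m) = 1−2m ⇒ s = -0.08/-0.010 = 8.0000.
So α = μs = 4.240, β = (1−μ)s = 3.760.

α = 4.240, β = 3.760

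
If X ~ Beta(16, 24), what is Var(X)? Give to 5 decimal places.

0.00585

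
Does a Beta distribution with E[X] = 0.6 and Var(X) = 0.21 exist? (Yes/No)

Yes

For any Beta, Var(X) < E[X]·(1−E[X]).
Here μ(1−μ) = 0.6×0.4 = 0.24, and 0.21 < 0.24.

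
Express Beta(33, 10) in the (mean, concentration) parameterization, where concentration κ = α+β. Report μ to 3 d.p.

κ = α+β = 33+10 = 43; μ = α/κ = 33/43 = 0.767.

μ = 0.767, κ = 43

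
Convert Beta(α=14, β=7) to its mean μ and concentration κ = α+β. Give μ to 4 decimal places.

κ = α+β = 14+7 = 21; μ = α/κ = 14/21 = 0.6667.

μ = 0.6667, κ = 21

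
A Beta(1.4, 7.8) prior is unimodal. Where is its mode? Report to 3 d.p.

0.056

With α,β > 1, mode = (α−1)/(α+β−2) = 0.4/7.2 = 0.056.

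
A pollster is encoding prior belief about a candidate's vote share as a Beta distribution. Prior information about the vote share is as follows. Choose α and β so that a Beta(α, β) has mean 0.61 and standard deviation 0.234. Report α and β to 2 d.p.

α = 2.04, β = 1.30

First σ² = 0.054756. Setting α = μn, β = (1−μ)n with n = α+β,
μ(1−μ)/(n+1) = 0.054756 ⇒ n+1 = 0.2379/0.054756 = 4.3447 ⇒ n = 3.3447.
Hence α = 0.61×3.3447 = 2.04, β = 0.39×3.3447 = 1.30.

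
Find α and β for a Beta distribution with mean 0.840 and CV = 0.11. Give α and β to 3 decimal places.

α = 12.383, β = 2.359

Var = (CV·μ)² = (0.11×0.840)² = 0.008538.
α+β = μ(1−μ)/Var − 1 = 0.134400/0.008538 − 1 = 14.7418.
Thus α = 0.840·14.7418 = 12.383 and β = 0.160·14.7418 = 2.359.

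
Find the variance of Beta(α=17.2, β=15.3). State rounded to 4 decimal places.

α+β = 32.5 and αβ = 263.16, so Var = αβ/[(α+β)²(α+β+1)] = 263.16/35384.375 = 0.0074.

0.0074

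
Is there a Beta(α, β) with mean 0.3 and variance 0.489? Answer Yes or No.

No

A Beta with mean μ has variance μ(1−μ)/(α+β+1) < μ(1−μ).
Here μ(1−μ) = 0.3×0.7 = 0.21, and 0.489 ≥ 0.21.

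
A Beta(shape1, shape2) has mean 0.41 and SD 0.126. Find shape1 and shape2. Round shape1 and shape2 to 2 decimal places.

Variance = 0.126² = 0.015876. The moment-matching identity shape1+shape2 = μ(1−μ)/Var − 1 gives
shape1+shape2 = 0.2419/0.015876 − 1 = 14.2368, so shape1 = μ·14.2368 = 5.84 and shape2 = (1−μ)·14.2368 = 8.40.

shape1 = 5.84, shape2 = 8.40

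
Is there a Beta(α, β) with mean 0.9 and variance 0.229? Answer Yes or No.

The Beta variance bound is σ² < μ(1−μ).
Here μ(1−μ) = 0.9×0.1 = 0.09, and 0.229 ≥ 0.09.

No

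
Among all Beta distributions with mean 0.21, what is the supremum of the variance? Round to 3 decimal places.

Var = μ(1−μ)/(α+β+1), which approaches μ(1−μ) as α+β → 0.
So the supremum is μ(1−μ) = 0.21×0.79 = 0.166.

0.166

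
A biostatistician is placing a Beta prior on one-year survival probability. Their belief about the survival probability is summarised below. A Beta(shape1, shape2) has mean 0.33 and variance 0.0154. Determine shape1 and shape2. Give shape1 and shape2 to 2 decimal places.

Write ν = shape1+shape2; then shape1 = μν and Var = μ(1−μ)/(ν+1).
ν = μ(1−μ)/Var − 1 = 0.2211/0.0154 − 1 = 13.3571.
shape1 = 0.33·13.3571 = 4.41, shape2 = 0.67·13.3571 = 8.95.

shape1 = 4.41, shape2 = 8.95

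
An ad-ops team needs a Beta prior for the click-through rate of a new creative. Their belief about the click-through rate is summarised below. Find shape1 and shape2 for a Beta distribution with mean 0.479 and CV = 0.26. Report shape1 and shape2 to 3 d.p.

Var = (CV·μ)² = (0.26×0.479)² = 0.015510.
shape1+shape2 = μ(1−μ)/Var − 1 = 0.249559/0.015510 − 1 = 15.0900.
Thus shape1 = 0.479·15.0900 = 7.228 and shape2 = 0.521·15.0900 = 7.862.

shape1 = 7.228, shape2 = 7.862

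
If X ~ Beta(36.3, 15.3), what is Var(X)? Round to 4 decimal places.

0.0040

α+β = 51.6 and αβ = 555.39, so Var = αβ/[(α+β)²(α+β+1)] = 555.39/140050.656 = 0.0040.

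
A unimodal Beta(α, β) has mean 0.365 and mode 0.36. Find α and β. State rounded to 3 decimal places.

α = 20.440, β = 35.560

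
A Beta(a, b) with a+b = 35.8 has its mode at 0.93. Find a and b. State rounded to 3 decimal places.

For a,b>1 the mode is (a−1)/(a+b−2), so a = mode·(κ−2)+1 = 0.93×33.8+1 = 32.434.
And b = (1−mode)·(κ−2)+1 = 0.07×33.8+1 = 3.366.

a = 32.434, b = 3.366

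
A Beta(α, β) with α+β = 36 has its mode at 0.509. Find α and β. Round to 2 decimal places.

α = 18.31, β = 17.69

Since the density peak of Beta(α,β) is at (α−1)/(α+β−2),
α = 1 + 0.509(36−2) = 18.31 and β = 36 − 18.31 = 17.69.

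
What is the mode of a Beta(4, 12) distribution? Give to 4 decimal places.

0.2143

The density x^(α−1)(1−x)^(β−1) is maximised at (α−1)/(α+β−2) = 3/14 = 0.2143.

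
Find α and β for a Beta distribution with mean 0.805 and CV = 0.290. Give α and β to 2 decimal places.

α = 1.51, β = 0.37

Var = (CV·μ)² = (0.290×0.805)² = 0.054499.
α+β = μ(1−μ)/Var − 1 = 0.156975/0.054499 − 1 = 1.8803.
Thus α = 0.805·1.8803 = 1.51 and β = 0.195·1.8803 = 0.37.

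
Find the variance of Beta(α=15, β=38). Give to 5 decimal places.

α+β = 53 and αβ = 570, so Var = αβ/[(α+β)²(α+β+1)] = 570/151686 = 0.00376.

0.00376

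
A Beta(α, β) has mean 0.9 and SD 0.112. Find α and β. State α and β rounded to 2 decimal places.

α = 5.56, β = 0.62

Variance = 0.112² = 0.012544. The moment-matching identity α+β = μ(1−μ)/Var − 1 gives
α+β = 0.09/0.012544 − 1 = 6.1747, so α = μ·6.1747 = 5.56 and β = (1−μ)·6.1747 = 0.62.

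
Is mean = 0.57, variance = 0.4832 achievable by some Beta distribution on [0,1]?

For any Beta, Var(X) < E[X]·(1−E[X]).
Here μ(1−μ) = 0.57×0.43 = 0.2451, and 0.4832 ≥ 0.2451.

No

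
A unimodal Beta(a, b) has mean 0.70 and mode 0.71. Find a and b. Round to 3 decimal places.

a = 29.400, b = 12.600

With s = a+b: μ = a/s and mode = (a−1)/(s−2). Eliminating a = μs,
μs − 1 = m(s−2) ⇒ s(μ−m) = 1−2m ⇒ s = -0.42/-0.01 = 42.0000.
So a = μs = 29.400, b = (1−μ)s = 12.600.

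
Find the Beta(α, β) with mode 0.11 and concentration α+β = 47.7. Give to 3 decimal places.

α = 6.027, β = 41.673

Since the density peak of Beta(α,β) is at (α−1)/(α+β−2),
α = 1 + 0.11(47.7−2) = 6.027 and β = 47.7 − 6.027 = 41.673.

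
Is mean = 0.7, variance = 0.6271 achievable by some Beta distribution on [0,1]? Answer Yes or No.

No

For any Beta, Var(X) < E[X]·(1−E[X]).
Here μ(1−μ) = 0.7×0.3 = 0.21, and 0.6271 ≥ 0.21.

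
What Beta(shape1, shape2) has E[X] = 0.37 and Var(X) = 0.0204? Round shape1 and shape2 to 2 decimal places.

Write ν = shape1+shape2; then shape1 = μν and Var = μ(1−μ)/(ν+1).
ν = μ(1−μ)/Var − 1 = 0.2331/0.0204 − 1 = 10.4265.
shape1 = 0.37·10.4265 = 3.86, shape2 = 0.63·10.4265 = 6.57.

shape1 = 3.86, shape2 = 6.57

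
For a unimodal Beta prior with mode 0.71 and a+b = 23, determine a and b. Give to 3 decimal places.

a = 15.910, b = 7.090

Since the density peak of Beta(a,b) is at (a−1)/(a+b−2),
a = 1 + 0.71(23−2) = 15.910 and b = 23 − 15.910 = 7.090.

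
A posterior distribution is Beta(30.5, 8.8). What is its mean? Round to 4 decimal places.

E[X] = α/(α+β) = 30.5/39.3 = 0.7761.

0.7761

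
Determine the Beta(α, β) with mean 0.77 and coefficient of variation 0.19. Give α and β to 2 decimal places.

α = 5.60, β = 1.67

σ = CV·μ = 0.19×0.77 = 0.14630, so σ² = 0.021404.
s+1 = μ(1−μ)/σ² = 0.1771/0.021404 = 8.2743, so s = α+β = 7.2743.
α = μs = 5.60, β = (1−μ)s = 1.67.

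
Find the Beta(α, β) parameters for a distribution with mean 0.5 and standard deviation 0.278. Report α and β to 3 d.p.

α = 1.117, β = 1.117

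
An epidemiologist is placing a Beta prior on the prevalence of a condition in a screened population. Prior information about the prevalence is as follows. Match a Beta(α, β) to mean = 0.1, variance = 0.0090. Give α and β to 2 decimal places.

α = 0.90, β = 8.10

By moment matching, α+β = μ(1−μ)/σ² − 1 = (0.1·0.9)/0.0090 − 1 = 10.0000 − 1 = 9.0000.
Since α/(α+β) = μ, α = 0.1·9.0000 = 0.90 and β = 0.9·9.0000 = 8.10.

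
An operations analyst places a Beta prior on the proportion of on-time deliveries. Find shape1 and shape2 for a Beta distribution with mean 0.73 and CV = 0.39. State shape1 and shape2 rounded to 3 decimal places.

shape1 = 1.045, shape2 = 0.387

σ = CV·μ = 0.39×0.73 = 0.28470, so σ² = 0.081054.
s+1 = μ(1−μ)/σ² = 0.1971/0.081054 = 2.4317, so s = shape1+shape2 = 1.4317.
shape1 = μs = 1.045, shape2 = (1−μ)s = 0.387.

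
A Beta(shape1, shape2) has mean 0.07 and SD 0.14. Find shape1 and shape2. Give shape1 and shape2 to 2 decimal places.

First σ² = 0.0196. Setting shape1 = μn, shape2 = (1−μ)n with n = shape1+shape2,
μ(1−μ)/(n+1) = 0.0196 ⇒ n+1 = 0.0651/0.0196 = 3.3214 ⇒ n = 2.3214.
Hence shape1 = 0.07×2.3214 = 0.16, shape2 = 0.93×2.3214 = 2.16.

shape1 = 0.16, shape2 = 2.16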